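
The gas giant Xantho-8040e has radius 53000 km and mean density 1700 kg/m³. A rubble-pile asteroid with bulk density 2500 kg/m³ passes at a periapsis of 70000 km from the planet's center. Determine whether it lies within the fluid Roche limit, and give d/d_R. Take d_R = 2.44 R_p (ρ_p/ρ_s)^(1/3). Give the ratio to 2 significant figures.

d_R = 2.44 × (53000 km) × (1700/2500)^(1/3) = 1.137 × 10⁵ km
d/d_R = (70000) / (1.137 × 10⁵) = 0.62
Since d/d_R < 1, the body is inside the Roche limit.

inside; d/d_R ≈ 0.62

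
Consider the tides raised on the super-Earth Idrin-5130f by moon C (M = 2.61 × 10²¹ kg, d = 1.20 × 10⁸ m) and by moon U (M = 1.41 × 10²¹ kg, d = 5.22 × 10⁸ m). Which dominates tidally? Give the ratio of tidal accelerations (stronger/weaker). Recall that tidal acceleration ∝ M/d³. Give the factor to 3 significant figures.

Moon C, by a factor of ≈ 152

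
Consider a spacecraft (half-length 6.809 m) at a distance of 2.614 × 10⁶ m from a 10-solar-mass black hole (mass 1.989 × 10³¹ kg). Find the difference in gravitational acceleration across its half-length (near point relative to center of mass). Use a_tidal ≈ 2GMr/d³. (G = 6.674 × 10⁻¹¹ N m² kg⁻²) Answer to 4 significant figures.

1.012 × 10³ m/s²

Δg = 2GMr/d³
   = 2 × (6.674 × 10⁻¹¹) × (1.989 × 10³¹) × (6.809) / (2.614 × 10⁶)³
   = 1.012 × 10³ m/s²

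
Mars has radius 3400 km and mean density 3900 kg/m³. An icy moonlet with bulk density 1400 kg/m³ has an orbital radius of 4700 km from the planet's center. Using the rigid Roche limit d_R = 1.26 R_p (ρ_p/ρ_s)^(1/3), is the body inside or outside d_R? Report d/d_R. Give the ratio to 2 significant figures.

d_R = 1.26 × (3400 km) × (3900/1400)^(1/3) = 6028 km
d/d_R = (4700) / (6028) = 0.78
Since d/d_R < 1, the body is inside the Roche limit.

inside; d/d_R ≈ 0.78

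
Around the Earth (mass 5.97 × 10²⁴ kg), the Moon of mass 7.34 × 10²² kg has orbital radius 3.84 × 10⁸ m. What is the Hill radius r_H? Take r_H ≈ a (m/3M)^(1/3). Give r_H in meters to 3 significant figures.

r_H ≈ a (m/3M)^(1/3)
    = (3.84 × 10⁸) × (7.34 × 10²² / (3 × 5.97 × 10²⁴))^(1/3)
    = 6.15 × 10⁷ m

6.15 × 10⁷ m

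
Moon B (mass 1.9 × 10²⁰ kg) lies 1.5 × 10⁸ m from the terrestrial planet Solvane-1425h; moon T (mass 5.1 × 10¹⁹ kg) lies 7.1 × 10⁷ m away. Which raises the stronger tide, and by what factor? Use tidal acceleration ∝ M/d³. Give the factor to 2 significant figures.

Moon T, by a factor of ≈ 2.5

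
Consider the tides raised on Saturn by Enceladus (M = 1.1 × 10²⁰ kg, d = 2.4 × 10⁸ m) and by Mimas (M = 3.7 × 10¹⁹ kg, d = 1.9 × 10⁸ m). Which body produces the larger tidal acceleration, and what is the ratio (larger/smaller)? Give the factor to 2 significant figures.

The tide-raising term goes as M/d³ (the gradient of a 1/d² field).
Enceladus: (1.1 × 10²⁰) / (2.4 × 10⁸)³ = 7.957 × 10⁻⁶
Mimas: (3.7 × 10¹⁹) / (1.9 × 10⁸)³ = 5.394 × 10⁻⁶
Ratio (larger/smaller) = 1.5

Enceladus, by a factor of ≈ 1.5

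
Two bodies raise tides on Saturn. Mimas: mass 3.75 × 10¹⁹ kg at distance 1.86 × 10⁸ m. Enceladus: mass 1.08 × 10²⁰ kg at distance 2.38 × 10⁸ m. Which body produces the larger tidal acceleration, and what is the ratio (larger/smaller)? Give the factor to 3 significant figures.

Enceladus, by a factor of ≈ 1.37

The tide-raising term goes as M/d³ (the gradient of a 1/d² field).
Mimas: (3.75 × 10¹⁹) / (1.86 × 10⁸)³ = 5.828 × 10⁻⁶
Enceladus: (1.08 × 10²⁰) / (2.38 × 10⁸)³ = 8.011 × 10⁻⁶
Ratio (larger/smaller) = 1.37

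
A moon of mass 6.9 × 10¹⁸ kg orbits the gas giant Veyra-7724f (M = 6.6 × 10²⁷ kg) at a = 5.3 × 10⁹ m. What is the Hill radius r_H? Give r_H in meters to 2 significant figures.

3.7 × 10⁶ m

r_H ≈ a (m/3M)^(1/3)
    = (5.3 × 10⁹) × (6.9 × 10¹⁸ / (3 × 6.6 × 10²⁷))^(1/3)
    = 3.7 × 10⁶ m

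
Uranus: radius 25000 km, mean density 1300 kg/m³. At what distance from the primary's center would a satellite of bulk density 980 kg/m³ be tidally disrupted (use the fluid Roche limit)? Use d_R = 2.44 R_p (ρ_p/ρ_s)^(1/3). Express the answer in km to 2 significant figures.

d_R = 2.44 × 25000 km × (1300/980)^(1/3)
    = 67000 km

67000 km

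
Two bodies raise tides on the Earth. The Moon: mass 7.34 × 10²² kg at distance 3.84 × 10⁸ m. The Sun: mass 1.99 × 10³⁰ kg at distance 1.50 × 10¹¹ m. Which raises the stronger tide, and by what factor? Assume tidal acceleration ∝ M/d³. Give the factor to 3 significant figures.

Compare M/d³ for the two perturbers:
The Moon: (7.34 × 10²²) / (3.84 × 10⁸)³ = 1.296 × 10⁻³
The Sun: (1.99 × 10³⁰) / (1.50 × 10¹¹)³ = 5.896 × 10⁻⁴
Ratio (larger/smaller) = 2.20

The Moon, by a factor of ≈ 2.20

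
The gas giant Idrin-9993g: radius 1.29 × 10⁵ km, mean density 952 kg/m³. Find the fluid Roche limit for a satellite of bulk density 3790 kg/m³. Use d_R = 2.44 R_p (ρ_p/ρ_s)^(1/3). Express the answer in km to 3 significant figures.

1.99 × 10⁵ km

d_R = 2.44 × 1.29 × 10⁵ km × (952/3790)^(1/3)
    = 1.99 × 10⁵ km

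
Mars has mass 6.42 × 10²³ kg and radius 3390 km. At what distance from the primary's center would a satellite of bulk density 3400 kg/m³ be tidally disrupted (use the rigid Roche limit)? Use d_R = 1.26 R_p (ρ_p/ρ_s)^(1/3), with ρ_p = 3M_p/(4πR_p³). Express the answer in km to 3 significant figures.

ρ_p = 3M_p/(4πR_p³) = 3 × (6.42 × 10²³) / (4π × (3.39 × 10⁶ m)³) = 3930 kg/m³
d_R = 1.26 × 3390 km × (3930/3400)^(1/3)
    = 4480 km

4480 km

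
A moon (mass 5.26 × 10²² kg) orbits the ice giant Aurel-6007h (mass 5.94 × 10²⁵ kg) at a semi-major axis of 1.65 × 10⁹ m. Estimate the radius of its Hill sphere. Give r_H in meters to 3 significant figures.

1.10 × 10⁸ m

r_H ≈ a (m/3M)^(1/3)
    = (1.65 × 10⁹) × (5.26 × 10²² / (3 × 5.94 × 10²⁵))^(1/3)
    = 1.10 × 10⁸ m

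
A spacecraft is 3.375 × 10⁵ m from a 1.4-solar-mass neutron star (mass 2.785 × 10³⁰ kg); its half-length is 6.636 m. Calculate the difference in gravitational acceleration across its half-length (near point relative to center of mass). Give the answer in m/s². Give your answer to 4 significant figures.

Δg = 2GMr/d³
   = 2 × (6.674 × 10⁻¹¹) × (2.785 × 10³⁰) × (6.636) / (3.375 × 10⁵)³
   = 6.417 × 10⁴ m/s²

6.417 × 10⁴ m/s²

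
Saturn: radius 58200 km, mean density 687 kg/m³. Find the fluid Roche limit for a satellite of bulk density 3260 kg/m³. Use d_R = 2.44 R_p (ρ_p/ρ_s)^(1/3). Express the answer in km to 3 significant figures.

84500 km

d_R = 2.44 × 58200 km × (687/3260)^(1/3)
    = 84500 km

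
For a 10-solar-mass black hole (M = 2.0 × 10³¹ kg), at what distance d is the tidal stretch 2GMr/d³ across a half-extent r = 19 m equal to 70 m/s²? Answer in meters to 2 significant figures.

2GMr/d³ = a_tidal  ⇒  d = (2GMr / a_tidal)^(1/3)
d = (2 × 6.674×10⁻¹¹ × (2.0 × 10³¹) × (19) / (70))^(1/3)
  = 9.0 × 10⁶ m

9.0 × 10⁶ m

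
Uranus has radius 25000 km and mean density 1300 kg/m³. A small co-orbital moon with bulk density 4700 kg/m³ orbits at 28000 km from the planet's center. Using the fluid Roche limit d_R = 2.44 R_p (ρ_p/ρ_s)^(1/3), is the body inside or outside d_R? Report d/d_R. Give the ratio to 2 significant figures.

inside; d/d_R ≈ 0.70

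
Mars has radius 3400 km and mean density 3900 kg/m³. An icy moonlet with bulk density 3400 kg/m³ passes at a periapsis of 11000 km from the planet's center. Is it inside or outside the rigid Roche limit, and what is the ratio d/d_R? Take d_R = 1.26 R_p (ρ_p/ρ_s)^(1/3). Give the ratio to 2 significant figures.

d_R = 1.26 × (3400 km) × (3900/3400)^(1/3) = 4484 km
d/d_R = (11000) / (4484) = 2.5
Since d/d_R > 1, the body is outside the Roche limit.

outside; d/d_R ≈ 2.5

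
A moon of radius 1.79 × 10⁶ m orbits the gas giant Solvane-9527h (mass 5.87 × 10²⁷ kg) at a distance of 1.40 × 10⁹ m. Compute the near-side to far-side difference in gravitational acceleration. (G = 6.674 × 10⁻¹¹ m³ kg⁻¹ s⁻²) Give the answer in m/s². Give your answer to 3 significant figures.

1.02 × 10⁻³ m/s²

Near-to-far spans 2r, so the tidal difference is twice the near-to-center value: 4GMr/d³.
a_tidal = 4GMr/d³
        = 4 × (6.674 × 10⁻¹¹) × (5.87 × 10²⁷) × (1.79 × 10⁶) / (1.40 × 10⁹)³
        = 1.02 × 10⁻³ m/s²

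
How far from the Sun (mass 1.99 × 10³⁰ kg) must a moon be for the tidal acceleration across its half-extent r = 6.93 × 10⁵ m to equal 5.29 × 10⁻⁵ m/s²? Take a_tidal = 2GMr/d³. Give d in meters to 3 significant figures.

1.52 × 10¹⁰ m

2GMr/d³ = a_tidal  ⇒  d = (2GMr / a_tidal)^(1/3)
d = (2 × 6.674×10⁻¹¹ × (1.99 × 10³⁰) × (6.93 × 10⁵) / (5.29 × 10⁻⁵))^(1/3)
  = 1.52 × 10¹⁰ m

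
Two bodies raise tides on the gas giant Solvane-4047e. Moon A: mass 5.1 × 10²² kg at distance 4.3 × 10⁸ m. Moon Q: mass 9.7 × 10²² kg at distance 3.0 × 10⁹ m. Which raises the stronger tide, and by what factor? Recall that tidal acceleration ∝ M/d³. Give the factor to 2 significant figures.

Moon A, by a factor of ≈ 180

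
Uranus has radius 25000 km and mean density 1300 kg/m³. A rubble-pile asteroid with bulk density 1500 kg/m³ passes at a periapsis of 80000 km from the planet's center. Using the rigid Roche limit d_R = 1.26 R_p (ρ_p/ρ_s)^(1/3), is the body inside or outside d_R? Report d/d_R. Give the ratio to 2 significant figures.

d_R = 1.26 × (25000 km) × (1300/1500)^(1/3) = 30030 km
d/d_R = (80000) / (30030) = 2.7
Since d/d_R > 1, the body is outside the Roche limit.

outside; d/d_R ≈ 2.7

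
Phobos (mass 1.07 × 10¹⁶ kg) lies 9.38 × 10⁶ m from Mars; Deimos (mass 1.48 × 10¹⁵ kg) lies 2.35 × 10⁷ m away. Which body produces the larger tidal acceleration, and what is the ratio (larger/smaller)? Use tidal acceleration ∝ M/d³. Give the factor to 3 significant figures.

Compare M/d³ for the two perturbers:
Phobos: (1.07 × 10¹⁶) / (9.38 × 10⁶)³ = 1.297 × 10⁻⁵
Deimos: (1.48 × 10¹⁵) / (2.35 × 10⁷)³ = 1.140 × 10⁻⁷
Ratio (larger/smaller) = 114

Phobos, by a factor of ≈ 114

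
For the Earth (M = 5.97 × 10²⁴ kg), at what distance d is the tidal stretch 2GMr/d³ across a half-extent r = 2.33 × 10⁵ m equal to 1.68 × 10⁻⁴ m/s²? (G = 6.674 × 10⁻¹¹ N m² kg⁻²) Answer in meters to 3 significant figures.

2GMr/d³ = a_tidal  ⇒  d = (2GMr / a_tidal)^(1/3)
d = (2 × 6.674×10⁻¹¹ × (5.97 × 10²⁴) × (2.33 × 10⁵) / (1.68 × 10⁻⁴))^(1/3)
  = 1.03 × 10⁸ m

1.03 × 10⁸ m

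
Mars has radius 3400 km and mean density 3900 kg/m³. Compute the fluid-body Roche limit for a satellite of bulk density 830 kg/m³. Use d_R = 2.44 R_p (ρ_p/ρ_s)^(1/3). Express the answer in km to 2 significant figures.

d_R = 2.44 × 3400 km × (3900/830)^(1/3)
    = 14000 km

14000 km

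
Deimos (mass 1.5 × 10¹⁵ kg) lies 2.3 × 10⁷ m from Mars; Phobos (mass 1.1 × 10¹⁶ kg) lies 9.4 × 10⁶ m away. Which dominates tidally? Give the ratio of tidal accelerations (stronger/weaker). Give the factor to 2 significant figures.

Phobos, by a factor of ≈ 110

Tidal acceleration ∝ M/d³, so compare M/d³ for each.
Deimos: (1.5 × 10¹⁵) / (2.3 × 10⁷)³ = 1.233 × 10⁻⁷
Phobos: (1.1 × 10¹⁶) / (9.4 × 10⁶)³ = 1.324 × 10⁻⁵
Ratio (larger/smaller) = 110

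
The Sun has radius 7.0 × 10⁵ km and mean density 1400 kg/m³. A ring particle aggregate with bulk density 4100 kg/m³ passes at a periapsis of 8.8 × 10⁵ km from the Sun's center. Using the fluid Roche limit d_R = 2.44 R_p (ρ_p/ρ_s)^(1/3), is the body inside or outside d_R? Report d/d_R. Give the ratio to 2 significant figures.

inside; d/d_R ≈ 0.74

d_R = 2.44 × (7.0 × 10⁵ km) × (1400/4100)^(1/3) = 1.194 × 10⁶ km
d/d_R = (8.8 × 10⁵) / (1.194 × 10⁶) = 0.74
Since d/d_R < 1, the body is inside the Roche limit.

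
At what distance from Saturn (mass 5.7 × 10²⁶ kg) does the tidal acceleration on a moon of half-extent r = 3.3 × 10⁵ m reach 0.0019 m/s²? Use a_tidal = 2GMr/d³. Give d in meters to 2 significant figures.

2GMr/d³ = a_tidal  ⇒  d = (2GMr / a_tidal)^(1/3)
d = (2 × 6.674×10⁻¹¹ × (5.7 × 10²⁶) × (3.3 × 10⁵) / (0.0019))^(1/3)
  = 2.4 × 10⁸ m

2.4 × 10⁸ m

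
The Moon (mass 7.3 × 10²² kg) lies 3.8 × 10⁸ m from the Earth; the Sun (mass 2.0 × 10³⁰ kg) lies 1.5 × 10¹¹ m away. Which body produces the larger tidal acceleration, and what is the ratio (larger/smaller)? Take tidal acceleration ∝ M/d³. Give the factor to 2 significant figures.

Tidal acceleration ∝ M/d³, so compare M/d³ for each.
The Moon: (7.3 × 10²²) / (3.8 × 10⁸)³ = 1.330 × 10⁻³
The Sun: (2.0 × 10³⁰) / (1.5 × 10¹¹)³ = 5.926 × 10⁻⁴
Ratio (larger/smaller) = 2.2

The Moon, by a factor of ≈ 2.2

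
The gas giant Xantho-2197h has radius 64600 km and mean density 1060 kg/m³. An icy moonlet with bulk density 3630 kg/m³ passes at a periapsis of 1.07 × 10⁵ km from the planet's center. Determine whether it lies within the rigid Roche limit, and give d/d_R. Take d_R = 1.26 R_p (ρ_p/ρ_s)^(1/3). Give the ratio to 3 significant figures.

outside; d/d_R ≈ 1.98

d_R = 1.26 × (64600 km) × (1060/3630)^(1/3) = 54000 km
d/d_R = (1.07 × 10⁵) / (54000) = 1.98
Since d/d_R > 1, the body is outside the Roche limit.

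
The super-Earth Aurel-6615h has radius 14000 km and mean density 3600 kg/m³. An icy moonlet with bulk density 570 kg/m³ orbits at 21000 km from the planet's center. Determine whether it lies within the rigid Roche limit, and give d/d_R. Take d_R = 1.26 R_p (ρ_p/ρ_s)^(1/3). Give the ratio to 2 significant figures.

inside; d/d_R ≈ 0.64

d_R = 1.26 × (14000 km) × (3600/570)^(1/3) = 32610 km
d/d_R = (21000) / (32610) = 0.64
Since d/d_R < 1, the body is inside the Roche limit.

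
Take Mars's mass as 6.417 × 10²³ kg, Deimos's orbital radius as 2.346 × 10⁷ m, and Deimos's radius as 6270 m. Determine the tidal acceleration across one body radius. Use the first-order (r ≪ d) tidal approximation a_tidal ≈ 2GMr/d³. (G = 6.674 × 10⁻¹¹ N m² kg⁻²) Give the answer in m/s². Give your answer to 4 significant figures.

Δg = 2GMr/d³
   = 2 × (6.674 × 10⁻¹¹) × (6.417 × 10²³) × (6270) / (2.346 × 10⁷)³
   = 4.159 × 10⁻⁵ m/s²

4.159 × 10⁻⁵ m/s²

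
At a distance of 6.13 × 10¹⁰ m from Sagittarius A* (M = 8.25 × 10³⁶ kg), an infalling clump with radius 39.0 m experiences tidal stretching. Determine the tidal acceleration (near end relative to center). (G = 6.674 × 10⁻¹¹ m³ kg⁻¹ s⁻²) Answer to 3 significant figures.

1.86 × 10⁻⁴ m/s²

Δa = 2GMr/d³
   = 2 × (6.674 × 10⁻¹¹) × (8.25 × 10³⁶) × (39.0) / (6.13 × 10¹⁰)³
   = 1.86 × 10⁻⁴ m/s²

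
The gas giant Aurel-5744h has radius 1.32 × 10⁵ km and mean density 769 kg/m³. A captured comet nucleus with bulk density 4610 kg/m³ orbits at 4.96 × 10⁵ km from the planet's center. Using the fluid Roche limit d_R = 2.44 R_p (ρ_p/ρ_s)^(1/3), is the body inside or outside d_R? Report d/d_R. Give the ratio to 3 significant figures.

outside; d/d_R ≈ 2.80

d_R = 2.44 × (1.32 × 10⁵ km) × (769/4610)^(1/3) = 1.773 × 10⁵ km
d/d_R = (4.96 × 10⁵) / (1.773 × 10⁵) = 2.80
Since d/d_R > 1, the body is outside the Roche limit.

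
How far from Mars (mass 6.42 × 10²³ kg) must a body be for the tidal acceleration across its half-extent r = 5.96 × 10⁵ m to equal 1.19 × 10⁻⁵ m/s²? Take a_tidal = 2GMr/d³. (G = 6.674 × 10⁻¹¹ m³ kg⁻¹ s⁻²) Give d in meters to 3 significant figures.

1.63 × 10⁸ m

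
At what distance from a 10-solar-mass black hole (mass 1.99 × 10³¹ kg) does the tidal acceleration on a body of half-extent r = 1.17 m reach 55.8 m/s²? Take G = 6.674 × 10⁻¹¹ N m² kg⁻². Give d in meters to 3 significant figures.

3.82 × 10⁶ m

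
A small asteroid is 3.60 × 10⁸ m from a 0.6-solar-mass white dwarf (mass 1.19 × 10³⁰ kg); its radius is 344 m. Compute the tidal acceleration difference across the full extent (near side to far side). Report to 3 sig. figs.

2.34 × 10⁻³ m/s²

a_tidal = 4GMr/d³
        = 4 × (6.674 × 10⁻¹¹) × (1.19 × 10³⁰) × (344) / (3.60 × 10⁸)³
        = 2.34 × 10⁻³ m/s²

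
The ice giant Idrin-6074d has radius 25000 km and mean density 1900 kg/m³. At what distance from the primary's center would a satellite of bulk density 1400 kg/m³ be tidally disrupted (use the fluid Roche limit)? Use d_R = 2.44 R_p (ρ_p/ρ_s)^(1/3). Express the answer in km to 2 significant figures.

d_R = 2.44 × 25000 km × (1900/1400)^(1/3)
    = 68000 km

68000 km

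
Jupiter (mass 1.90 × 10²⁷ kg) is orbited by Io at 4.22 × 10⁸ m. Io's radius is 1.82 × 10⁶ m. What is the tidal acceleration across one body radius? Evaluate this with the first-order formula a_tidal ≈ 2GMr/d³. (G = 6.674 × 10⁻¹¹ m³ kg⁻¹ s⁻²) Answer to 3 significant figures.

Differencing GM/(d−r)² and GM/d² to first order in r/d gives 2GMr/d³.
Δg = 2GMr/d³
   = 2 × (6.674 × 10⁻¹¹) × (1.90 × 10²⁷) × (1.82 × 10⁶) / (4.22 × 10⁸)³
   = 6.14 × 10⁻³ m/s²

6.14 × 10⁻³ m/s²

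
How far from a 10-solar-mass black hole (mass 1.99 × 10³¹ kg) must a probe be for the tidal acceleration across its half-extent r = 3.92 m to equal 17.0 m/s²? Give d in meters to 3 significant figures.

2GMr/d³ = a_tidal  ⇒  d = (2GMr / a_tidal)^(1/3)
d = (2 × 6.674×10⁻¹¹ × (1.99 × 10³¹) × (3.92) / (17.0))^(1/3)
  = 8.49 × 10⁶ m

8.49 × 10⁶ m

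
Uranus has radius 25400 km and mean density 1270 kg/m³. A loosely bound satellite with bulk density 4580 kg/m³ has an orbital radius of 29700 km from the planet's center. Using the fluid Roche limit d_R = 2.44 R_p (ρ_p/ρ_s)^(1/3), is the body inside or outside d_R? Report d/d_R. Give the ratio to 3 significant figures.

d_R = 2.44 × (25400 km) × (1270/4580)^(1/3) = 40410 km
d/d_R = (29700) / (40410) = 0.735
Since d/d_R < 1, the body is inside the Roche limit.

inside; d/d_R ≈ 0.735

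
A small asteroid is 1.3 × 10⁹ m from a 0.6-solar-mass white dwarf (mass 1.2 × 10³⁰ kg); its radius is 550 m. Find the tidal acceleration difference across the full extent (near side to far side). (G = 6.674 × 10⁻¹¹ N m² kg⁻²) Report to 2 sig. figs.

8.0 × 10⁻⁵ m/s²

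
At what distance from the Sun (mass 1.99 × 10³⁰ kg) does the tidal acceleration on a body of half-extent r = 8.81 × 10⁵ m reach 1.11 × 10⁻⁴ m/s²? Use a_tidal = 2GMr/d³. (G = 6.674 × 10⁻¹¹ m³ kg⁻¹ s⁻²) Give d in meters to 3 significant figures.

2GMr/d³ = a_tidal  ⇒  d = (2GMr / a_tidal)^(1/3)
d = (2 × 6.674×10⁻¹¹ × (1.99 × 10³⁰) × (8.81 × 10⁵) / (1.11 × 10⁻⁴))^(1/3)
  = 1.28 × 10¹⁰ m

1.28 × 10¹⁰ m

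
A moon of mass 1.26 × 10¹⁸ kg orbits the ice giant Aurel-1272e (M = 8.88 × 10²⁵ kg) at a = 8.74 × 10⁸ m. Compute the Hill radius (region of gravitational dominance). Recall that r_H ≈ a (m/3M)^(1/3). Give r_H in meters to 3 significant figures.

r_H ≈ a (m/3M)^(1/3)
    = (8.74 × 10⁸) × (1.26 × 10¹⁸ / (3 × 8.88 × 10²⁵))^(1/3)
    = 1.47 × 10⁶ m

1.47 × 10⁶ m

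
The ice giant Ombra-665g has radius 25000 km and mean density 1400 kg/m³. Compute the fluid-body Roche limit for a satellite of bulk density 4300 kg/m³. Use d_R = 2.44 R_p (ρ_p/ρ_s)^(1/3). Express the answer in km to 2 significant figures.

42000 km

d_R = 2.44 × 25000 km × (1400/4300)^(1/3)
    = 42000 km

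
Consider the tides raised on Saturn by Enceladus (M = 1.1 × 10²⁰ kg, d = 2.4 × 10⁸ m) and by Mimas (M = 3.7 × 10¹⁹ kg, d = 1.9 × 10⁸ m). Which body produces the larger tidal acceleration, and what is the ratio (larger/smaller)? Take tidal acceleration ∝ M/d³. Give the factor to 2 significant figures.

Enceladus, by a factor of ≈ 1.5

Compare M/d³ for the two perturbers:
Enceladus: (1.1 × 10²⁰) / (2.4 × 10⁸)³ = 7.957 × 10⁻⁶
Mimas: (3.7 × 10¹⁹) / (1.9 × 10⁸)³ = 5.394 × 10⁻⁶
Ratio (larger/smaller) = 1.5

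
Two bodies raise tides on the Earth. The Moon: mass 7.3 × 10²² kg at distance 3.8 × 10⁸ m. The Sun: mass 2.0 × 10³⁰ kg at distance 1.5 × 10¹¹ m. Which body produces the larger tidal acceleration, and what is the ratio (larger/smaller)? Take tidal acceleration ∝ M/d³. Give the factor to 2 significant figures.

The Moon, by a factor of ≈ 2.2

Tidal acceleration ∝ M/d³, so compare M/d³ for each.
The Moon: (7.3 × 10²²) / (3.8 × 10⁸)³ = 1.330 × 10⁻³
The Sun: (2.0 × 10³⁰) / (1.5 × 10¹¹)³ = 5.926 × 10⁻⁴
Ratio (larger/smaller) = 2.2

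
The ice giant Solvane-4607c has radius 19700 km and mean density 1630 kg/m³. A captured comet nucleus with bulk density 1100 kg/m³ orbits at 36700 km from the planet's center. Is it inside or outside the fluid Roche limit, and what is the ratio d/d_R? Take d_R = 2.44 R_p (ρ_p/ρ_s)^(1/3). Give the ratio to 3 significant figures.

inside; d/d_R ≈ 0.670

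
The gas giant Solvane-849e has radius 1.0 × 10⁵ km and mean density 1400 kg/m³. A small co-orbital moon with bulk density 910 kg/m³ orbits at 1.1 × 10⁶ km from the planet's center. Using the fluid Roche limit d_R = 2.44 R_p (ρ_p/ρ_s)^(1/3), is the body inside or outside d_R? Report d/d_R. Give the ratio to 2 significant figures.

d_R = 2.44 × (1.0 × 10⁵ km) × (1400/910)^(1/3) = 2.817 × 10⁵ km
d/d_R = (1.1 × 10⁶) / (2.817 × 10⁵) = 3.9
Since d/d_R > 1, the body is outside the Roche limit.

outside; d/d_R ≈ 3.9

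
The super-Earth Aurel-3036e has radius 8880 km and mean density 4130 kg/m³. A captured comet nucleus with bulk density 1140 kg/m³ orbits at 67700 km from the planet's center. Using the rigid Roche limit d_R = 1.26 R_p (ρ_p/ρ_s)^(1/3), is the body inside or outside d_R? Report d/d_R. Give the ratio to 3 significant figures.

outside; d/d_R ≈ 3.94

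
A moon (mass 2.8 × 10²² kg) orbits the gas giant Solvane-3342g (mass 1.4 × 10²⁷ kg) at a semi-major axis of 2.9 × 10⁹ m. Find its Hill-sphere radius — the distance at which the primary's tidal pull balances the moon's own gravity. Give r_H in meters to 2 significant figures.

r_H ≈ a (m/3M)^(1/3)
    = (2.9 × 10⁹) × (2.8 × 10²² / (3 × 1.4 × 10²⁷))^(1/3)
    = 5.5 × 10⁷ m

5.5 × 10⁷ m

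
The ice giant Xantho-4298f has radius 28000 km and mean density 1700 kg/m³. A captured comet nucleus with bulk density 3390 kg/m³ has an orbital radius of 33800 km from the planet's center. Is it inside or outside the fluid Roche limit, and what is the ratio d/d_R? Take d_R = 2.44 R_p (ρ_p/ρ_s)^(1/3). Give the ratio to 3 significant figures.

inside; d/d_R ≈ 0.623

d_R = 2.44 × (28000 km) × (1700/3390)^(1/3) = 54280 km
d/d_R = (33800) / (54280) = 0.623
Since d/d_R < 1, the body is inside the Roche limit.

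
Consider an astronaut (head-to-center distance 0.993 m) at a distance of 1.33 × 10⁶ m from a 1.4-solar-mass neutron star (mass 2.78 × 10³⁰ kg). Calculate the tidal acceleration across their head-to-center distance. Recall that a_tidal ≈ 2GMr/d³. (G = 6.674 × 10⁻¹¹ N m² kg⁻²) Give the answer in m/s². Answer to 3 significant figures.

1.57 × 10² m/s²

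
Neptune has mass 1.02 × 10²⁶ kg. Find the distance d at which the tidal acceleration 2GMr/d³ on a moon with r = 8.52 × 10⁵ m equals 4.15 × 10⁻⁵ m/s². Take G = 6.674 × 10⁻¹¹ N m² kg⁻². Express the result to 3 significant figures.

6.54 × 10⁸ m

2GMr/d³ = a_tidal  ⇒  d = (2GMr / a_tidal)^(1/3)
d = (2 × 6.674×10⁻¹¹ × (1.02 × 10²⁶) × (8.52 × 10⁵) / (4.15 × 10⁻⁵))^(1/3)
  = 6.54 × 10⁸ m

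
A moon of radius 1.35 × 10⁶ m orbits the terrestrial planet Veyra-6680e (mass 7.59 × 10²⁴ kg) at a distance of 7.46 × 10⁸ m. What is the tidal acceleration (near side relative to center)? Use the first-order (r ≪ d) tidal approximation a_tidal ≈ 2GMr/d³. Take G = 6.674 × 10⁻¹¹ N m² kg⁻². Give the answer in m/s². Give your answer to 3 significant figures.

a_tidal = 2GMr/d³
        = 2 × (6.674 × 10⁻¹¹) × (7.59 × 10²⁴) × (1.35 × 10⁶) / (7.46 × 10⁸)³
        = 3.29 × 10⁻⁶ m/s²

3.29 × 10⁻⁶ m/s²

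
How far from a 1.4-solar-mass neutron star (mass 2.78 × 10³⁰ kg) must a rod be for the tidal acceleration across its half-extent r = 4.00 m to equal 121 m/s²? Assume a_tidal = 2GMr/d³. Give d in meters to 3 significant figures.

2.31 × 10⁶ m

2GMr/d³ = a_tidal  ⇒  d = (2GMr / a_tidal)^(1/3)
d = (2 × 6.674×10⁻¹¹ × (2.78 × 10³⁰) × (4.00) / (121))^(1/3)
  = 2.31 × 10⁶ m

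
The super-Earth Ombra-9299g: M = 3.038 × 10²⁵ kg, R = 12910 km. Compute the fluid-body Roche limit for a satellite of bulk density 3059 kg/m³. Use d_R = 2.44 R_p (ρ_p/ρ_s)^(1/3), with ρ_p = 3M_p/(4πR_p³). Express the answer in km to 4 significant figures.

32540 km

ρ_p = 3M_p/(4πR_p³) = 3 × (3.038 × 10²⁵) / (4π × (1.291 × 10⁷ m)³) = 3371 kg/m³
d_R = 2.44 × 12910 km × (3371/3059)^(1/3)
    = 32540 km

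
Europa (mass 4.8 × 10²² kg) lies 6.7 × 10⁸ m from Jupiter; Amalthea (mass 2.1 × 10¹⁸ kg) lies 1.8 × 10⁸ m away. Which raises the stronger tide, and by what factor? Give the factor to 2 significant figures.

Tidal stretch scales as M/d³; compute that for each body.
Europa: (4.8 × 10²²) / (6.7 × 10⁸)³ = 1.596 × 10⁻⁴
Amalthea: (2.1 × 10¹⁸) / (1.8 × 10⁸)³ = 3.601 × 10⁻⁷
Ratio (larger/smaller) = 440

Europa, by a factor of ≈ 440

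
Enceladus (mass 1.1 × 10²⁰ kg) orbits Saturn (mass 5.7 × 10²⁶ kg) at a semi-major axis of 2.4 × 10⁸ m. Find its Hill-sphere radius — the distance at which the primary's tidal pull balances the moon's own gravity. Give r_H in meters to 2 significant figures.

r_H ≈ a (m/3M)^(1/3)
    = (2.4 × 10⁸) × (1.1 × 10²⁰ / (3 × 5.7 × 10²⁶))^(1/3)
    = 9.6 × 10⁵ m

9.6 × 10⁵ m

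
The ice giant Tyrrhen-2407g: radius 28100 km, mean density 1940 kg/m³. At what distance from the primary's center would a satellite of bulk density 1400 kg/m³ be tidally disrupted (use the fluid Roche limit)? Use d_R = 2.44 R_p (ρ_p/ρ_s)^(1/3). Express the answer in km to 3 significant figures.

d_R = 2.44 × 28100 km × (1940/1400)^(1/3)
    = 76400 km

76400 km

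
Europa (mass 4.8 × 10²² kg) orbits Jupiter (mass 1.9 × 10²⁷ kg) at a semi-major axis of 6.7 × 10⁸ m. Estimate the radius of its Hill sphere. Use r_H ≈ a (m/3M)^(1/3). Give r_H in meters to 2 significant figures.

r_H ≈ a (m/3M)^(1/3)
    = (6.7 × 10⁸) × (4.8 × 10²² / (3 × 1.9 × 10²⁷))^(1/3)
    = 1.4 × 10⁷ m

1.4 × 10⁷ m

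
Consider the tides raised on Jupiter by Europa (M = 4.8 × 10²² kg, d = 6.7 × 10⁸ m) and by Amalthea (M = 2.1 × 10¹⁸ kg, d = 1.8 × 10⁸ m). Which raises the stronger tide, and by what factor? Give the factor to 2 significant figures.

Europa, by a factor of ≈ 440

Compare M/d³ for the two perturbers:
Europa: (4.8 × 10²²) / (6.7 × 10⁸)³ = 1.596 × 10⁻⁴
Amalthea: (2.1 × 10¹⁸) / (1.8 × 10⁸)³ = 3.601 × 10⁻⁷
Ratio (larger/smaller) = 440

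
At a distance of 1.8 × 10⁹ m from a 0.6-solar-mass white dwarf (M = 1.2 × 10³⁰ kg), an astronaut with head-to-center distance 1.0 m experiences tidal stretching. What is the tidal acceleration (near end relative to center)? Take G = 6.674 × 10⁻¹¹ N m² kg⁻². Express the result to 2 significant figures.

2.7 × 10⁻⁸ m/s²

Δg = 2GMr/d³
   = 2 × (6.674 × 10⁻¹¹) × (1.2 × 10³⁰) × (1.0) / (1.8 × 10⁹)³
   = 2.7 × 10⁻⁸ m/s²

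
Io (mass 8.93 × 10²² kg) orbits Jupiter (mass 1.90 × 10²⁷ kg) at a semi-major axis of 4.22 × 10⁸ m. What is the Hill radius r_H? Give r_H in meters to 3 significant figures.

1.06 × 10⁷ m

r_H ≈ a (m/3M)^(1/3)
    = (4.22 × 10⁸) × (8.93 × 10²² / (3 × 1.90 × 10²⁷))^(1/3)
    = 1.06 × 10⁷ m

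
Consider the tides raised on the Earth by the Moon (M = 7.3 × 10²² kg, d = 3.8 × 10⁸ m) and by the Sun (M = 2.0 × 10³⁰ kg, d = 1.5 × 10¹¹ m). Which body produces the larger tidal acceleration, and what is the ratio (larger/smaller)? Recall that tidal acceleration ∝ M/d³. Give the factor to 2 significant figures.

Tidal stretch scales as M/d³; compute that for each body.
The Moon: (7.3 × 10²²) / (3.8 × 10⁸)³ = 1.330 × 10⁻³
The Sun: (2.0 × 10³⁰) / (1.5 × 10¹¹)³ = 5.926 × 10⁻⁴
Ratio (larger/smaller) = 2.2

The Moon, by a factor of ≈ 2.2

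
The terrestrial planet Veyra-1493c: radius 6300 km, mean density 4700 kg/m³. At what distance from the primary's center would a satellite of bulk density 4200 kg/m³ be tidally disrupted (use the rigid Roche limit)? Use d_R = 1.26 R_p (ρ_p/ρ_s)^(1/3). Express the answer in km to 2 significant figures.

d_R = 1.26 × 6300 km × (4700/4200)^(1/3)
    = 8200 km

8200 km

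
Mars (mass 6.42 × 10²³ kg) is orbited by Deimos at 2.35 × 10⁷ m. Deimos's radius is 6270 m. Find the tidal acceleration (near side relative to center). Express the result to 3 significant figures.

4.14 × 10⁻⁵ m/s²

Since r ≪ d, expand the inverse-square field across one radius to get the leading 2GMr/d³ term.
Δa = 2GMr/d³
   = 2 × (6.674 × 10⁻¹¹) × (6.42 × 10²³) × (6270) / (2.35 × 10⁷)³
   = 4.14 × 10⁻⁵ m/s²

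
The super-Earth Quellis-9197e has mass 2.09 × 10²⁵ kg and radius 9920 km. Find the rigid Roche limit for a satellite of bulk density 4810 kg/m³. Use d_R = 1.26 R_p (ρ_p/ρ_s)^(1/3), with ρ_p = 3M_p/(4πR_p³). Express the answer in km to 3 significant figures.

ρ_p = 3M_p/(4πR_p³) = 3 × (2.09 × 10²⁵) / (4π × (9.92 × 10⁶ m)³) = 5110 kg/m³
d_R = 1.26 × 9920 km × (5110/4810)^(1/3)
    = 12800 km

12800 km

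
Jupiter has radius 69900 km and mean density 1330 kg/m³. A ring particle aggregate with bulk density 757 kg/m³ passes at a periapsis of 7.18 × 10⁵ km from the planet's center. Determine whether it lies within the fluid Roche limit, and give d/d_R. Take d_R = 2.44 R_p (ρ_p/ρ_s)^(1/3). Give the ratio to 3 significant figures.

d_R = 2.44 × (69900 km) × (1330/757)^(1/3) = 2.058 × 10⁵ km
d/d_R = (7.18 × 10⁵) / (2.058 × 10⁵) = 3.49
Since d/d_R > 1, the body is outside the Roche limit.

outside; d/d_R ≈ 3.49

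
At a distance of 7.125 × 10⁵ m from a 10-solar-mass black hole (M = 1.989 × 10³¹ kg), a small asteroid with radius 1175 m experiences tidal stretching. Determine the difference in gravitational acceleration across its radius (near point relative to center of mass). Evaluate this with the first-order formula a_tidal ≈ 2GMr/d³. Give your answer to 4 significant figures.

The tidal stretch is the gradient of GM/d² times the body's extent r, hence the 1/d³ dependence.
a_tidal = 2GMr/d³
        = 2 × (6.674 × 10⁻¹¹) × (1.989 × 10³¹) × (1175) / (7.125 × 10⁵)³
        = 8.625 × 10⁶ m/s²

8.625 × 10⁶ m/s²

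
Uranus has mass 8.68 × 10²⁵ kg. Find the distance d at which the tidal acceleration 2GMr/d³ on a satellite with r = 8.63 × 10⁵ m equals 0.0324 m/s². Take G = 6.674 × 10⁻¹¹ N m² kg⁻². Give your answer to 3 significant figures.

2GMr/d³ = a_tidal  ⇒  d = (2GMr / a_tidal)^(1/3)
d = (2 × 6.674×10⁻¹¹ × (8.68 × 10²⁵) × (8.63 × 10⁵) / (0.0324))^(1/3)
  = 6.76 × 10⁷ m

6.76 × 10⁷ m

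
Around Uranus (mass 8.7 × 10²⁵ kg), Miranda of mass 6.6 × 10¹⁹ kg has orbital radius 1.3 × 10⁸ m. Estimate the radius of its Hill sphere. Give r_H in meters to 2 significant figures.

8.2 × 10⁵ m

r_H ≈ a (m/3M)^(1/3)
    = (1.3 × 10⁸) × (6.6 × 10¹⁹ / (3 × 8.7 × 10²⁵))^(1/3)
    = 8.2 × 10⁵ m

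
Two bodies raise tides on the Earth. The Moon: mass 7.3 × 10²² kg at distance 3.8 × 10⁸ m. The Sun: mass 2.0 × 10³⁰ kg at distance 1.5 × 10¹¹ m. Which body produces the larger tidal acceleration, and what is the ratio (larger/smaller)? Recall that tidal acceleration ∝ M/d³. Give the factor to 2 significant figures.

The Moon, by a factor of ≈ 2.2

The tide-raising term goes as M/d³ (the gradient of a 1/d² field).
The Moon: (7.3 × 10²²) / (3.8 × 10⁸)³ = 1.330 × 10⁻³
The Sun: (2.0 × 10³⁰) / (1.5 × 10¹¹)³ = 5.926 × 10⁻⁴
Ratio (larger/smaller) = 2.2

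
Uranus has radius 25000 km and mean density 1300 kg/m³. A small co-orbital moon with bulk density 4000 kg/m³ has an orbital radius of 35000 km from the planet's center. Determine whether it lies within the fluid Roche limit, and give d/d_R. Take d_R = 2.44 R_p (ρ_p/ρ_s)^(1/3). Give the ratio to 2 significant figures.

inside; d/d_R ≈ 0.83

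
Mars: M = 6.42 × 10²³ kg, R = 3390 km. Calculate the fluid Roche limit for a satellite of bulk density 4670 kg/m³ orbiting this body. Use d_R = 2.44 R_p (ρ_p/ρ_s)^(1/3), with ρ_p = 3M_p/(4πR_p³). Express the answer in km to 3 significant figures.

ρ_p = 3M_p/(4πR_p³) = 3 × (6.42 × 10²³) / (4π × (3.39 × 10⁶ m)³) = 3930 kg/m³
d_R = 2.44 × 3390 km × (3930/4670)^(1/3)
    = 7810 km

7810 km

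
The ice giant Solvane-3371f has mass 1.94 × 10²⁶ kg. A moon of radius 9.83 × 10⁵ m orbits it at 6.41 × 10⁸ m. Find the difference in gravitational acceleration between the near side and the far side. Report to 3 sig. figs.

Δg = 4GMr/d³
   = 4 × (6.674 × 10⁻¹¹) × (1.94 × 10²⁶) × (9.83 × 10⁵) / (6.41 × 10⁸)³
   = 1.93 × 10⁻⁴ m/s²

1.93 × 10⁻⁴ m/s²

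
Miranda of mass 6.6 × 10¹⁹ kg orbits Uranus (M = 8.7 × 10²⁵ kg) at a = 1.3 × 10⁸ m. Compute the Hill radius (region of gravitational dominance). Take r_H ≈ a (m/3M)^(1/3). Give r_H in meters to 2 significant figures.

r_H ≈ a (m/3M)^(1/3)
    = (1.3 × 10⁸) × (6.6 × 10¹⁹ / (3 × 8.7 × 10²⁵))^(1/3)
    = 8.2 × 10⁵ m

8.2 × 10⁵ m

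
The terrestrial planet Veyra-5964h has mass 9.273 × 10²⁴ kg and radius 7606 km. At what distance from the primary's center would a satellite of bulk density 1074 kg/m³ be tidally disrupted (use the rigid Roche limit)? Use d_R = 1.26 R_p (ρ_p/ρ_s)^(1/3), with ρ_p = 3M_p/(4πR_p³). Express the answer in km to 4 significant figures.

16040 km

ρ_p = 3M_p/(4πR_p³) = 3 × (9.273 × 10²⁴) / (4π × (7.606 × 10⁶ m)³) = 5031 kg/m³
d_R = 1.26 × 7606 km × (5031/1074)^(1/3)
    = 16040 km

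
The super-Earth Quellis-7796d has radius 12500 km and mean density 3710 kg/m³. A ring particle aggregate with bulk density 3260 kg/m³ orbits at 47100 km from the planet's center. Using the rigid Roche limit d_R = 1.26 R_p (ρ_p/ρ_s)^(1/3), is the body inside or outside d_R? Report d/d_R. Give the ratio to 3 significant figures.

outside; d/d_R ≈ 2.86

d_R = 1.26 × (12500 km) × (3710/3260)^(1/3) = 16440 km
d/d_R = (47100) / (16440) = 2.86
Since d/d_R > 1, the body is outside the Roche limit.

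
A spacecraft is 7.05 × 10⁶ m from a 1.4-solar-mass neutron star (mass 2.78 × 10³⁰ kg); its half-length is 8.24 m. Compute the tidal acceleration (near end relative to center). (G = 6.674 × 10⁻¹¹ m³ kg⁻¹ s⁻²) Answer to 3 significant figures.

a_tidal = 2GMr/d³
        = 2 × (6.674 × 10⁻¹¹) × (2.78 × 10³⁰) × (8.24) / (7.05 × 10⁶)³
        = 8.73 m/s²

8.73 m/s²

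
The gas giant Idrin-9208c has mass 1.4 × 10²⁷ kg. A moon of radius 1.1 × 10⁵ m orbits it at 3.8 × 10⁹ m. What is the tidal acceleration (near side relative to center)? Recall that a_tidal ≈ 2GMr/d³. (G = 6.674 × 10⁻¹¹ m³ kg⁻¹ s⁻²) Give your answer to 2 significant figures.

3.7 × 10⁻⁷ m/s²

Δg = 2GMr/d³
   = 2 × (6.674 × 10⁻¹¹) × (1.4 × 10²⁷) × (1.1 × 10⁵) / (3.8 × 10⁹)³
   = 3.7 × 10⁻⁷ m/s²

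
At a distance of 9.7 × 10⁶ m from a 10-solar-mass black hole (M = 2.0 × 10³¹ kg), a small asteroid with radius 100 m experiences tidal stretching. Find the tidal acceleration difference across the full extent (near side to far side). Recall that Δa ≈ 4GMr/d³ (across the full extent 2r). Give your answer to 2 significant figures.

5.9 × 10² m/s²

Differencing GM/(d−r)² and GM/(d+r)² to first order in r/d gives 4GMr/d³.
Δa = 4GMr/d³
   = 4 × (6.674 × 10⁻¹¹) × (2.0 × 10³¹) × (100) / (9.7 × 10⁶)³
   = 5.9 × 10² m/s²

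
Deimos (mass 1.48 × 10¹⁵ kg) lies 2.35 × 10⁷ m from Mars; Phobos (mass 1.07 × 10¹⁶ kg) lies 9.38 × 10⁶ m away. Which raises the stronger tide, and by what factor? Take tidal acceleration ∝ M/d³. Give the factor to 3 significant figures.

Phobos, by a factor of ≈ 114

Tidal stretch scales as M/d³; compute that for each body.
Deimos: (1.48 × 10¹⁵) / (2.35 × 10⁷)³ = 1.140 × 10⁻⁷
Phobos: (1.07 × 10¹⁶) / (9.38 × 10⁶)³ = 1.297 × 10⁻⁵
Ratio (larger/smaller) = 114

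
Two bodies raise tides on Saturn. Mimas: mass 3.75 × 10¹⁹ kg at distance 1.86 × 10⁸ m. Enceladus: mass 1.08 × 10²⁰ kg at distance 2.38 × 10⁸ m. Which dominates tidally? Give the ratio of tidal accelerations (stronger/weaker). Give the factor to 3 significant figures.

Tidal stretch scales as M/d³; compute that for each body.
Mimas: (3.75 × 10¹⁹) / (1.86 × 10⁸)³ = 5.828 × 10⁻⁶
Enceladus: (1.08 × 10²⁰) / (2.38 × 10⁸)³ = 8.011 × 10⁻⁶
Ratio (larger/smaller) = 1.37

Enceladus, by a factor of ≈ 1.37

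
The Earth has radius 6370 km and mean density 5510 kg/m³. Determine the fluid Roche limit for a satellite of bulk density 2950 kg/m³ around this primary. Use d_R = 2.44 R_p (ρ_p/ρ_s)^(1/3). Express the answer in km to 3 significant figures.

19100 km

d_R = 2.44 × 6370 km × (5510/2950)^(1/3)
    = 19100 km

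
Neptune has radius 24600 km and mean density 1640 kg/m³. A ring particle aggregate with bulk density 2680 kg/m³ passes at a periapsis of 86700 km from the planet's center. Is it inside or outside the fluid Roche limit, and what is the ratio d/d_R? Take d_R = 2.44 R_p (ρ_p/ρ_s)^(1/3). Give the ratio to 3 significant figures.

outside; d/d_R ≈ 1.70

d_R = 2.44 × (24600 km) × (1640/2680)^(1/3) = 50960 km
d/d_R = (86700) / (50960) = 1.70
Since d/d_R > 1, the body is outside the Roche limit.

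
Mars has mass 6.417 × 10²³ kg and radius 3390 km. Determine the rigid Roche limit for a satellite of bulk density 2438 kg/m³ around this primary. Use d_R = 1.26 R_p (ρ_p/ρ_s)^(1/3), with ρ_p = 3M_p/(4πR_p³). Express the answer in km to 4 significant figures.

ρ_p = 3M_p/(4πR_p³) = 3 × (6.417 × 10²³) / (4π × (3.390 × 10⁶ m)³) = 3932 kg/m³
d_R = 1.26 × 3390 km × (3932/2438)^(1/3)
    = 5009 km

5009 km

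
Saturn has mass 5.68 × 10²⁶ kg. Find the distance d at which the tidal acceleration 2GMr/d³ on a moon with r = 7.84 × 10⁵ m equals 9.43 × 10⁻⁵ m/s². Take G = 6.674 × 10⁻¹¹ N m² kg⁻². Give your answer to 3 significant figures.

8.57 × 10⁸ m

2GMr/d³ = a_tidal  ⇒  d = (2GMr / a_tidal)^(1/3)
d = (2 × 6.674×10⁻¹¹ × (5.68 × 10²⁶) × (7.84 × 10⁵) / (9.43 × 10⁻⁵))^(1/3)
  = 8.57 × 10⁸ m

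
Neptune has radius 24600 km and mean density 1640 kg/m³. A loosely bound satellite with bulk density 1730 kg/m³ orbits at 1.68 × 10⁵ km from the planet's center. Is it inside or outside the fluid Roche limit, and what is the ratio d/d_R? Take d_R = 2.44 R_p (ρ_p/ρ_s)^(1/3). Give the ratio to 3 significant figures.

d_R = 2.44 × (24600 km) × (1640/1730)^(1/3) = 58960 km
d/d_R = (1.68 × 10⁵) / (58960) = 2.85
Since d/d_R > 1, the body is outside the Roche limit.

outside; d/d_R ≈ 2.85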